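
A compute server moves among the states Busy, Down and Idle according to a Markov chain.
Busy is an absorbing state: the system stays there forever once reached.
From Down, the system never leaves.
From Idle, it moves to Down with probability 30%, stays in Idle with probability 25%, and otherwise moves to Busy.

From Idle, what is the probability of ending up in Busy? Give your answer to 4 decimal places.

0.6000

Let h(s) be the probability of absorption at Busy starting from transient state s. Then h(Busy) = 1 and h(Down) = 0. By first-step analysis:
h(Idle) = 0.45·1 + 0.3·0 + 0.25·h(Idle)
Solving: h(Idle) = 0.6000.
Starting from Idle, the probability is 0.6000.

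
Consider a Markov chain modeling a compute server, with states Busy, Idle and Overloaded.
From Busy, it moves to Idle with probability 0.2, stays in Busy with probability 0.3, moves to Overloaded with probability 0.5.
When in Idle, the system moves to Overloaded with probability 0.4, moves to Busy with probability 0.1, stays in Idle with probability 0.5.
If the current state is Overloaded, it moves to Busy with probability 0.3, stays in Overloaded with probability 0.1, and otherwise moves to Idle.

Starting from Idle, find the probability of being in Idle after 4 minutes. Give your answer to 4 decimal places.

0.4739

Propagate the distribution vector 4 minutes from Idle.
After 0 minutes: (0.0000, 1.0000, 0.0000)
After 1 minute: (0.1000, 0.5000, 0.4000)
After 2 minutes: (0.2000, 0.5100, 0.2900)
After 3 minutes: (0.1980, 0.4690, 0.3330)
After 4 minutes: (0.2062, 0.4739, 0.3199)
P(in Idle after 4 minutes) = 0.4739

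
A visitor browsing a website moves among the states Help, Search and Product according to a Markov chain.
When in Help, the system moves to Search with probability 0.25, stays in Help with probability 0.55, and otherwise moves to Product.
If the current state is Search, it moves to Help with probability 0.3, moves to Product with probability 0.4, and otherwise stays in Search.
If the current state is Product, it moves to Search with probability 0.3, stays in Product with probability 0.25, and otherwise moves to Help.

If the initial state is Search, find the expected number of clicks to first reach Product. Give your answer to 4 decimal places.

Let t(s) be the expected number of clicks to first reach Product from state s, with t(Product) = 0. Conditioning on the first click:
t(Help) = 1 + 0.55·t(Help) + 0.25·t(Search)
t(Search) = 1 + 0.3·t(Help) + 0.3·t(Search)
Solving: t(Help) = 3.9583, t(Search) = 3.1250.
Expected clicks from Search to Product: 3.1250.

3.1250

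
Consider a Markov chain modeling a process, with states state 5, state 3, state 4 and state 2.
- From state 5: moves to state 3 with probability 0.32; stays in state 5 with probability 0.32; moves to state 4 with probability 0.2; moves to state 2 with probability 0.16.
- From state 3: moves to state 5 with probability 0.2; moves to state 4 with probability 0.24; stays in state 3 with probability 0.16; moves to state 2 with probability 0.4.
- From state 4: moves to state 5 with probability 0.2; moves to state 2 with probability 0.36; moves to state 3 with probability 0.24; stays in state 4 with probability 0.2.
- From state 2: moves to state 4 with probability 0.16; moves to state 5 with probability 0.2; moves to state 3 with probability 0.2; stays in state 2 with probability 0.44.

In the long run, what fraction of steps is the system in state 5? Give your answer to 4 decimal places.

0.2273

Let the stationary distribution be π with π = πP and π_1 + π_2 + π_3 + π_4 = 1.
π_1 = 0.32·π_1 + 0.2·π_2 + 0.2·π_3 + 0.2·π_4
π_2 = 0.32·π_1 + 0.16·π_2 + 0.24·π_3 + 0.2·π_4
π_3 = 0.2·π_1 + 0.24·π_2 + 0.2·π_3 + 0.16·π_4
Solving with the normalization constraint gives π = (0.2273, 0.2260, 0.1950, 0.3517).
So the stationary probability of state 5 is 0.2273.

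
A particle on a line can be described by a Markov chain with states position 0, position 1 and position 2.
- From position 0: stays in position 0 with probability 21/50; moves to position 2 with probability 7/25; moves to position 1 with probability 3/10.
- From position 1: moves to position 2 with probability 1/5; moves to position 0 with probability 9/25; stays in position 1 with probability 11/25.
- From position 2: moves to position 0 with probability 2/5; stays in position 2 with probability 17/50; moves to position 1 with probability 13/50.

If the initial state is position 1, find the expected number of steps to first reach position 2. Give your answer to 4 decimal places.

Let t(s) be the expected number of steps to first reach position 2 from state s, with t(position 2) = 0. Conditioning on the first step:
t(position 0) = 1 + 0.42·t(position 0) + 0.3·t(position 1)
t(position 1) = 1 + 0.36·t(position 0) + 0.44·t(position 1)
Solving: t(position 0) = 3.9668, t(position 1) = 4.3358.
Expected steps from position 1 to position 2: 4.3358.

4.3358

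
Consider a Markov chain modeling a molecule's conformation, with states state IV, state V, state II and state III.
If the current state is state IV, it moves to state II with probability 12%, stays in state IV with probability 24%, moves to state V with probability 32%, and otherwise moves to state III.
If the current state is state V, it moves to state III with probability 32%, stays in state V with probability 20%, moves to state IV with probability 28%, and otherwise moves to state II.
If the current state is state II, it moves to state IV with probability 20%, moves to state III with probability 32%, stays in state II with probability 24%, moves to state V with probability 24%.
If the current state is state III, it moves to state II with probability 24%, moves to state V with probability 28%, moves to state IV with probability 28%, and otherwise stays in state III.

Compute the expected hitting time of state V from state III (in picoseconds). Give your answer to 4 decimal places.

Let t(s) be the expected number of picoseconds to first reach state V from state s, with t(state V) = 0. Conditioning on the first picosecond:
t(state IV) = 1 + 0.24·t(state IV) + 0.12·t(state II) + 0.32·t(state III)
t(state II) = 1 + 0.2·t(state IV) + 0.24·t(state II) + 0.32·t(state III)
t(state III) = 1 + 0.28·t(state IV) + 0.24·t(state II) + 0.2·t(state III)
Solving: t(state IV) = 3.3951, t(state II) = 3.7037, t(state III) = 3.5494.
Expected picoseconds from state III to state V: 3.5494.

3.5494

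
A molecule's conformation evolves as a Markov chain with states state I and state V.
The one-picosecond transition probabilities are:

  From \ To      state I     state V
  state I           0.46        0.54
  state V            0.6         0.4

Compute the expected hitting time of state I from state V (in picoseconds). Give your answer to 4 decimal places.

Let t(s) be the expected number of picoseconds to first reach state I from state s, with t(state I) = 0. Conditioning on the first picosecond:
t(state V) = 1 + 0.4·t(state V)
Solving: t(state V) = 1.6667.
Expected picoseconds from state V to state I: 1.6667.

1.6667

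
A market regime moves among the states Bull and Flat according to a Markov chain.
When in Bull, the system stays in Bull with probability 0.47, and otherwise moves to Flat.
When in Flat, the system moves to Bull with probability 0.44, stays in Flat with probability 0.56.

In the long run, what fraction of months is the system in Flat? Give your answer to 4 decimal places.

Let the stationary distribution be π with π = πP and π_1 + π_2 = 1.
π_1 = 0.47·π_1 + 0.44·π_2
Solving with the normalization constraint gives π = (0.4536, 0.5464).
So the stationary probability of Flat is 0.5464.

0.5464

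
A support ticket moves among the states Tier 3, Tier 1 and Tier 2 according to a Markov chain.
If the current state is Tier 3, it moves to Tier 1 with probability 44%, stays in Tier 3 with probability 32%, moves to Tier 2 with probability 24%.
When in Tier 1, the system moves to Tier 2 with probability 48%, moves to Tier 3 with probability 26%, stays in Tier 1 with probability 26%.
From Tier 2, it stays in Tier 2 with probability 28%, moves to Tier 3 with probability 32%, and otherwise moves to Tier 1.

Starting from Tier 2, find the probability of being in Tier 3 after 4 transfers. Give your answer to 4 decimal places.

0.2983

Propagate the distribution vector 4 transfers from Tier 2.
After 0 transfers: (0.0000, 0.0000, 1.0000)
After 1 transfer: (0.3200, 0.4000, 0.2800)
After 2 transfers: (0.2960, 0.3568, 0.3472)
After 3 transfers: (0.2986, 0.3619, 0.3395)
After 4 transfers: (0.2983, 0.3613, 0.3404)
P(in Tier 3 after 4 transfers) = 0.2983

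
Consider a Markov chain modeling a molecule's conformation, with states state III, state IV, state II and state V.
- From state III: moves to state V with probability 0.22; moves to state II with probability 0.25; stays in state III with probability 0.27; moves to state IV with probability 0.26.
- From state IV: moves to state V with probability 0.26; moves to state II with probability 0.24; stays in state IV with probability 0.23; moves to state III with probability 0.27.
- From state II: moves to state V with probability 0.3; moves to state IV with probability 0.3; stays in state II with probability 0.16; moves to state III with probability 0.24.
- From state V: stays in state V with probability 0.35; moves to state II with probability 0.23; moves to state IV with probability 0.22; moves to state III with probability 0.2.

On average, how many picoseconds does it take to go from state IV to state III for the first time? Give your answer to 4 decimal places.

Let t(s) be the expected number of picoseconds to first reach state III from state s, with t(state III) = 0. Conditioning on the first picosecond:
t(state IV) = 1 + 0.23·t(state IV) + 0.24·t(state II) + 0.26·t(state V)
t(state II) = 1 + 0.3·t(state IV) + 0.16·t(state II) + 0.3·t(state V)
t(state V) = 1 + 0.22·t(state IV) + 0.23·t(state II) + 0.35·t(state V)
Solving: t(state IV) = 4.1196, t(state II) = 4.2458, t(state V) = 4.4351.
Expected picoseconds from state IV to state III: 4.1196.

4.1196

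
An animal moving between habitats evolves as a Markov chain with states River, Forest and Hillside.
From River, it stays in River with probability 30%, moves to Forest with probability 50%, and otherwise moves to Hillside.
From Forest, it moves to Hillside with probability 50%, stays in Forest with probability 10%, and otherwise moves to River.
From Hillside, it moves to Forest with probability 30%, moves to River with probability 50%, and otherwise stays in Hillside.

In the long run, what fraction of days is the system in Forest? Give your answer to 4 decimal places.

Let the stationary distribution be π with π = πP and π_1 + π_2 + π_3 = 1.
π_1 = 0.3·π_1 + 0.4·π_2 + 0.5·π_3
π_2 = 0.5·π_1 + 0.1·π_2 + 0.3·π_3
Solving with the normalization constraint gives π = (0.3904, 0.3151, 0.2945).
So the stationary probability of Forest is 0.3151.

0.3151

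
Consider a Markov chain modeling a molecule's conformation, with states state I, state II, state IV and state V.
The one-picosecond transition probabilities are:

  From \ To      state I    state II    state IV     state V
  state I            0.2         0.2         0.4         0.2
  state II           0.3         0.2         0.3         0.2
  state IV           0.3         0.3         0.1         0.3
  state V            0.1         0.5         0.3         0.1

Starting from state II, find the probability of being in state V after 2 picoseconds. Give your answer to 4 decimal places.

Propagate the distribution vector 2 picoseconds from state II.
After 0 picoseconds: (0.0000, 1.0000, 0.0000, 0.0000)
After 1 picosecond: (0.3000, 0.2000, 0.3000, 0.2000)
After 2 picoseconds: (0.2300, 0.2900, 0.2700, 0.2100)
P(in state V after 2 picoseconds) = 0.2100

0.2100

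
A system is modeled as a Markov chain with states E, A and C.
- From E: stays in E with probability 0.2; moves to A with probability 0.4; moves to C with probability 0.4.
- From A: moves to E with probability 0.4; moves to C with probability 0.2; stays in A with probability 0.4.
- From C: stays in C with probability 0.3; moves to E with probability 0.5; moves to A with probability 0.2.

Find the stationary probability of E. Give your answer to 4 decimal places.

0.3585

Let the stationary distribution be π with π = πP and π_1 + π_2 + π_3 = 1.
π_1 = 0.2·π_1 + 0.4·π_2 + 0.5·π_3
π_2 = 0.4·π_1 + 0.4·π_2 + 0.2·π_3
Solving with the normalization constraint gives π = (0.3585, 0.3396, 0.3019).
So the stationary probability of E is 0.3585.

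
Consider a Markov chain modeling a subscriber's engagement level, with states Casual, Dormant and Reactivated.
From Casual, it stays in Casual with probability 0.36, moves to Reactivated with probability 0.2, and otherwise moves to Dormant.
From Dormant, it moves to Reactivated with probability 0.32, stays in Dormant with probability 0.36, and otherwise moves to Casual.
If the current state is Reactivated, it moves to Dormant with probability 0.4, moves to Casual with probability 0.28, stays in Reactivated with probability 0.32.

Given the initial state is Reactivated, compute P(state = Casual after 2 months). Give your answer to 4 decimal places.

0.3184

Sum over the intermediate state after 1 month:
P = P(Reactivated→Casual)·P(Casual→Casual) + P(Reactivated→Dormant)·P(Dormant→Casual) + P(Reactivated→Reactivated)·P(Reactivated→Casual)
  = 0.28×0.36 + 0.4×0.32 + 0.32×0.28
  = 0.1008 + 0.1280 + 0.0896 = 0.3184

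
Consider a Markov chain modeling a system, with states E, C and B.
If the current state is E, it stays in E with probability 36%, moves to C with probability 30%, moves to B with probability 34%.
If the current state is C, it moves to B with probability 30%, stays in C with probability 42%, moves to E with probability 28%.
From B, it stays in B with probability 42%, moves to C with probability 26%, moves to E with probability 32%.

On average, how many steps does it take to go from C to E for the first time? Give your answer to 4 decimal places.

Let t(s) be the expected number of steps to first reach E from state s, with t(E) = 0. Conditioning on the first step:
t(C) = 1 + 0.42·t(C) + 0.3·t(B)
t(B) = 1 + 0.26·t(C) + 0.42·t(B)
Solving: t(C) = 3.4056, t(B) = 3.2508.
Expected steps from C to E: 3.4056.

3.4056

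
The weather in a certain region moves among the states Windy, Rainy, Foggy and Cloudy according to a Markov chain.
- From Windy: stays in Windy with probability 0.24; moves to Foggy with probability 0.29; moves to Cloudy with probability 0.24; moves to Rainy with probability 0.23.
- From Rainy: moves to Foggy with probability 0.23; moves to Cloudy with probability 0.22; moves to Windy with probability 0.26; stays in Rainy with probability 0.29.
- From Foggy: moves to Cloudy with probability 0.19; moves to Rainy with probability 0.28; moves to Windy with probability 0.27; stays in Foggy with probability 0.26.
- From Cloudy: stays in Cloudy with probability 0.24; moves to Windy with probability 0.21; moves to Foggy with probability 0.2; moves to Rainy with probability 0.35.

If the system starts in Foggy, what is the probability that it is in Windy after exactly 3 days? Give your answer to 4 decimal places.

0.2465

Propagate the distribution vector 3 days from Foggy.
After 0 days: (0.0000, 0.0000, 1.0000, 0.0000)
After 1 day: (0.2700, 0.2800, 0.2600, 0.1900)
After 2 days: (0.2477, 0.2826, 0.2483, 0.2214)
After 3 days: (0.2465, 0.2859, 0.2457, 0.2219)
P(in Windy after 3 days) = 0.2465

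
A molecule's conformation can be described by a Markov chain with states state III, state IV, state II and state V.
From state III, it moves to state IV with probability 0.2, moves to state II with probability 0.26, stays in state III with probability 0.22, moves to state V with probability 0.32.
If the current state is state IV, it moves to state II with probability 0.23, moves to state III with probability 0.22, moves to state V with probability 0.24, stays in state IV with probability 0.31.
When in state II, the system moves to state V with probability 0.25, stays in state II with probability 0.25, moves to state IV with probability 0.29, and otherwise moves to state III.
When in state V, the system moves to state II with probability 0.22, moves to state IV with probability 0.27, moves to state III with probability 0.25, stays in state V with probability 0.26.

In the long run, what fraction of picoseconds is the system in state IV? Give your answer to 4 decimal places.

Let the stationary distribution be π with π = πP and π_1 + π_2 + π_3 + π_4 = 1.
π_1 = 0.22·π_1 + 0.22·π_2 + 0.21·π_3 + 0.25·π_4
π_2 = 0.2·π_1 + 0.31·π_2 + 0.29·π_3 + 0.27·π_4
π_3 = 0.26·π_1 + 0.23·π_2 + 0.25·π_3 + 0.22·π_4
Solving with the normalization constraint gives π = (0.2256, 0.2698, 0.2389, 0.2658).
So the stationary probability of state IV is 0.2698.

0.2698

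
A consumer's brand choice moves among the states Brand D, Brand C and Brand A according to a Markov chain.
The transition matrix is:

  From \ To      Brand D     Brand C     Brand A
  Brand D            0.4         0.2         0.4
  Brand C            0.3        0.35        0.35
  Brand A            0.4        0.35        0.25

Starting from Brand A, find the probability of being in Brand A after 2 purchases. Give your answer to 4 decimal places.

0.3450

Sum over the intermediate state after 1 purchase:
P = P(Brand A→Brand D)·P(Brand D→Brand A) + P(Brand A→Brand C)·P(Brand C→Brand A) + P(Brand A→Brand A)·P(Brand A→Brand A)
  = 0.4×0.4 + 0.35×0.35 + 0.25×0.25
  = 0.1600 + 0.1225 + 0.0625 = 0.3450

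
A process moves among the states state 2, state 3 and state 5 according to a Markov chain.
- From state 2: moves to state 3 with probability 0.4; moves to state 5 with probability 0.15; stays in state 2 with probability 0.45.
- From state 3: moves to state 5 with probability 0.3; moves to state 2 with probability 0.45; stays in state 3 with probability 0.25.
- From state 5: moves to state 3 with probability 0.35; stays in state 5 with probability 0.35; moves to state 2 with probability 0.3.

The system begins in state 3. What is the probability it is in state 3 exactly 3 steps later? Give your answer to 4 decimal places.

Propagate the distribution vector 3 steps from state 3.
After 0 steps: (0.0000, 1.0000, 0.0000)
After 1 step: (0.4500, 0.2500, 0.3000)
After 2 steps: (0.4050, 0.3475, 0.2475)
After 3 steps: (0.4129, 0.3355, 0.2516)
P(in state 3 after 3 steps) = 0.3355

0.3355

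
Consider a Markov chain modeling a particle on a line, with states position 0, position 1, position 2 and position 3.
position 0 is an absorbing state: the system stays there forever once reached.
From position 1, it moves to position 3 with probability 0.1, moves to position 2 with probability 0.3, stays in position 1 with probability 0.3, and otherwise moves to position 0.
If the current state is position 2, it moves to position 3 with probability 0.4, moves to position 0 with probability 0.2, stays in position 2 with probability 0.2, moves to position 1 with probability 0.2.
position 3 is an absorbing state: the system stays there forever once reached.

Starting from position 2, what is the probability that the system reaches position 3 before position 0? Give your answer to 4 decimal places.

Let h(s) be the probability of absorption at position 3 starting from transient state s. Then h(position 3) = 1 and h(position 0) = 0. By first-step analysis:
h(position 1) = 0.3·0 + 0.3·h(position 1) + 0.3·h(position 2) + 0.1·1
h(position 2) = 0.2·0 + 0.2·h(position 1) + 0.2·h(position 2) + 0.4·1
Solving: h(position 1) = 0.4000, h(position 2) = 0.6000.
Starting from position 2, the probability is 0.6000.

0.6000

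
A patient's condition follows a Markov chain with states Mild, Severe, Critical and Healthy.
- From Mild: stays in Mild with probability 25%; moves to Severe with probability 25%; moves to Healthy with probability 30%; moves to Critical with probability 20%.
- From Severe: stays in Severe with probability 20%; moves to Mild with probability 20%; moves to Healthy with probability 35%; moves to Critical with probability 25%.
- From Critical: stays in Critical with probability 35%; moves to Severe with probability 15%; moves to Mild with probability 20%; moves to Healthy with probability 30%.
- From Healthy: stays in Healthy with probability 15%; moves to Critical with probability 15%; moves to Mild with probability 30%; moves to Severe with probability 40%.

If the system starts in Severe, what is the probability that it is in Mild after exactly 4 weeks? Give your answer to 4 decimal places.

0.2394

Propagate the distribution vector 4 weeks from Severe.
After 0 weeks: (0.0000, 1.0000, 0.0000, 0.0000)
After 1 week: (0.2000, 0.2000, 0.2500, 0.3500)
After 2 weeks: (0.2450, 0.2675, 0.2300, 0.2575)
After 3 weeks: (0.2380, 0.2523, 0.2350, 0.2748)
After 4 weeks: (0.2394, 0.2551, 0.2341, 0.2714)
P(in Mild after 4 weeks) = 0.2394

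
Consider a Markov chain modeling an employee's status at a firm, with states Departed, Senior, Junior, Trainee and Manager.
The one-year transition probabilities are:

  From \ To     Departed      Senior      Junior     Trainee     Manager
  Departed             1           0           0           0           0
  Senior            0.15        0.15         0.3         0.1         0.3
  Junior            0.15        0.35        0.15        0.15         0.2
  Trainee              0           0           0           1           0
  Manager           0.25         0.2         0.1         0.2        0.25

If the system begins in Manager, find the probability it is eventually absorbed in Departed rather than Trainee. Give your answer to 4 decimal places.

Let h(s) be the probability of absorption at Departed starting from transient state s. Then h(Departed) = 1 and h(Trainee) = 0. By first-step analysis:
h(Senior) = 0.15·1 + 0.15·h(Senior) + 0.3·h(Junior) + 0.1·0 + 0.3·h(Manager)
h(Junior) = 0.15·1 + 0.35·h(Senior) + 0.15·h(Junior) + 0.15·0 + 0.2·h(Manager)
h(Manager) = 0.25·1 + 0.2·h(Senior) + 0.1·h(Junior) + 0.2·0 + 0.25·h(Manager)
Solving: h(Senior) = 0.5626, h(Junior) = 0.5387, h(Manager) = 0.5552.
Starting from Manager, the probability is 0.5552.

0.5552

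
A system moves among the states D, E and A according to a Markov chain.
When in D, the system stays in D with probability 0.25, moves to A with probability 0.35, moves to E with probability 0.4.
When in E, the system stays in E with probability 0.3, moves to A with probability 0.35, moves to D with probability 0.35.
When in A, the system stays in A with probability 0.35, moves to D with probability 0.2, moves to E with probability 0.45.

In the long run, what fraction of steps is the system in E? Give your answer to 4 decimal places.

0.3795

Let the stationary distribution be π with π = πP and π_1 + π_2 + π_3 = 1.
π_1 = 0.25·π_1 + 0.35·π_2 + 0.2·π_3
π_2 = 0.4·π_1 + 0.3·π_2 + 0.45·π_3
Solving with the normalization constraint gives π = (0.2705, 0.3795, 0.3500).
So the stationary probability of E is 0.3795.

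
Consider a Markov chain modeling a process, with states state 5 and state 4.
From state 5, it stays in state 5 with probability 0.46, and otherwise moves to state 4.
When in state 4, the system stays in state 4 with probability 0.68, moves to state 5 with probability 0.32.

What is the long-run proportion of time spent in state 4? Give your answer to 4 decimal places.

0.6279

Let the stationary distribution be π with π = πP and π_1 + π_2 = 1.
π_1 = 0.46·π_1 + 0.32·π_2
Solving with the normalization constraint gives π = (0.3721, 0.6279).
So the stationary probability of state 4 is 0.6279.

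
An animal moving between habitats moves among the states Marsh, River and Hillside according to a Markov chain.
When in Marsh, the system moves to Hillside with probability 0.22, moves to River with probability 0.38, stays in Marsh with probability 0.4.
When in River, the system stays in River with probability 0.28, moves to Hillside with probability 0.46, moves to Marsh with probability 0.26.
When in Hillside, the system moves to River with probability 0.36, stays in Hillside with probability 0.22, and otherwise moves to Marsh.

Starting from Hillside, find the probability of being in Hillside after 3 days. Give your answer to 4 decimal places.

Propagate the distribution vector 3 days from Hillside.
After 0 days: (0.0000, 0.0000, 1.0000)
After 1 day: (0.4200, 0.3600, 0.2200)
After 2 days: (0.3540, 0.3396, 0.3064)
After 3 days: (0.3586, 0.3399, 0.3015)
P(in Hillside after 3 days) = 0.3015

0.3015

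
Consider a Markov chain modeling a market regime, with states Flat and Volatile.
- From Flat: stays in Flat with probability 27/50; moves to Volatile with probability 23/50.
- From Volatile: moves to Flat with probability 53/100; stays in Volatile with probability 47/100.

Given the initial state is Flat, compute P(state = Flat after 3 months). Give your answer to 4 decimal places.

0.5354

Propagate the distribution vector 3 months from Flat.
After 0 months: (1.0000, 0.0000)
After 1 month: (0.5400, 0.4600)
After 2 months: (0.5354, 0.4646)
After 3 months: (0.5354, 0.4646)
P(in Flat after 3 months) = 0.5354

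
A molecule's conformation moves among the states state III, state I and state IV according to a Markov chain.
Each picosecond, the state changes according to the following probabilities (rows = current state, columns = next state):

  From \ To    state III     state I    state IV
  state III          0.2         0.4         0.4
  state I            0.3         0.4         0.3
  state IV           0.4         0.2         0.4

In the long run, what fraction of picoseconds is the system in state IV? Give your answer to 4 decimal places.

0.3673

Let the stationary distribution be π with π = πP and π_1 + π_2 + π_3 = 1.
π_1 = 0.2·π_1 + 0.3·π_2 + 0.4·π_3
π_2 = 0.4·π_1 + 0.4·π_2 + 0.2·π_3
Solving with the normalization constraint gives π = (0.3061, 0.3265, 0.3673).
So the stationary probability of state IV is 0.3673.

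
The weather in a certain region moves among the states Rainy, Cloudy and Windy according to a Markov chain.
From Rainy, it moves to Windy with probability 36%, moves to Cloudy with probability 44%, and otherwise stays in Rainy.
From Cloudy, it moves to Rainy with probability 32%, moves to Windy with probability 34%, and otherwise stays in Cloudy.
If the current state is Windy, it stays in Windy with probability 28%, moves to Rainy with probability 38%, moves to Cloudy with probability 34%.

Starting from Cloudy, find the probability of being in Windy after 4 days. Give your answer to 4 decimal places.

0.3265

Propagate the distribution vector 4 days from Cloudy.
After 0 days: (0.0000, 1.0000, 0.0000)
After 1 day: (0.3200, 0.3400, 0.3400)
After 2 days: (0.3020, 0.3720, 0.3260)
After 3 days: (0.3033, 0.3702, 0.3265)
After 4 days: (0.3032, 0.3703, 0.3265)
P(in Windy after 4 days) = 0.3265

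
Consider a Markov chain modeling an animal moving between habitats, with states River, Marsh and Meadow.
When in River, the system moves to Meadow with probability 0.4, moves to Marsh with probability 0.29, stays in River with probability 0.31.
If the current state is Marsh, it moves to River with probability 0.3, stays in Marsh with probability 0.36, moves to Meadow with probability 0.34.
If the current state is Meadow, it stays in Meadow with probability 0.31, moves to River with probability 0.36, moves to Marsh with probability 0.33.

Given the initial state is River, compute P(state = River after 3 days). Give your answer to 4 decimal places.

0.3241

Propagate the distribution vector 3 days from River.
After 0 days: (1.0000, 0.0000, 0.0000)
After 1 day: (0.3100, 0.2900, 0.4000)
After 2 days: (0.3271, 0.3263, 0.3466)
After 3 days: (0.3241, 0.3267, 0.3492)
P(in River after 3 days) = 0.3241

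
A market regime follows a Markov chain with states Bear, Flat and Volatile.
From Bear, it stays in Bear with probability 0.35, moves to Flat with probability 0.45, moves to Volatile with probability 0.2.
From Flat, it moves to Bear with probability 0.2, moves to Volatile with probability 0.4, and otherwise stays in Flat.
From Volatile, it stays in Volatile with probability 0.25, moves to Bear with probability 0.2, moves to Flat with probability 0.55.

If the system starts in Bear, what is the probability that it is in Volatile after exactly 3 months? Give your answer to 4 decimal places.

0.3045

Propagate the distribution vector 3 months from Bear.
After 0 months: (1.0000, 0.0000, 0.0000)
After 1 month: (0.3500, 0.4500, 0.2000)
After 2 months: (0.2525, 0.4475, 0.3000)
After 3 months: (0.2379, 0.4576, 0.3045)
P(in Volatile after 3 months) = 0.3045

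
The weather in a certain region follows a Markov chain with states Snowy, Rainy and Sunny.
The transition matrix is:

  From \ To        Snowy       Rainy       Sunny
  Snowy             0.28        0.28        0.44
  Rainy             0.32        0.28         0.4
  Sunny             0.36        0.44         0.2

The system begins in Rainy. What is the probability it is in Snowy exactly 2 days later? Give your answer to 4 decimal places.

Sum over the intermediate state after 1 day:
P = P(Rainy→Snowy)·P(Snowy→Snowy) + P(Rainy→Rainy)·P(Rainy→Snowy) + P(Rainy→Sunny)·P(Sunny→Snowy)
  = 0.32×0.28 + 0.28×0.32 + 0.4×0.36
  = 0.0896 + 0.0896 + 0.1440 = 0.3232

0.3232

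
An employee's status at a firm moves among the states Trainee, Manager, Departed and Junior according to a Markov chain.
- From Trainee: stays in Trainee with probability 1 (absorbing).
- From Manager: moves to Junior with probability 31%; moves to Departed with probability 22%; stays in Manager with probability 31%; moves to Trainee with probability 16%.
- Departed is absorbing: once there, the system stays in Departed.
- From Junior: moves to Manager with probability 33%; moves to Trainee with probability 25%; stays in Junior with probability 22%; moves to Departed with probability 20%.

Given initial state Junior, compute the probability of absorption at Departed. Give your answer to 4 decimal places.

Let h(s) be the probability of absorption at Departed starting from transient state s. Then h(Departed) = 1 and h(Trainee) = 0. By first-step analysis:
h(Manager) = 0.16·0 + 0.31·h(Manager) + 0.22·1 + 0.31·h(Junior)
h(Junior) = 0.25·0 + 0.33·h(Manager) + 0.2·1 + 0.22·h(Junior)
Solving: h(Manager) = 0.5359, h(Junior) = 0.4831.
Starting from Junior, the probability is 0.4831.

0.4831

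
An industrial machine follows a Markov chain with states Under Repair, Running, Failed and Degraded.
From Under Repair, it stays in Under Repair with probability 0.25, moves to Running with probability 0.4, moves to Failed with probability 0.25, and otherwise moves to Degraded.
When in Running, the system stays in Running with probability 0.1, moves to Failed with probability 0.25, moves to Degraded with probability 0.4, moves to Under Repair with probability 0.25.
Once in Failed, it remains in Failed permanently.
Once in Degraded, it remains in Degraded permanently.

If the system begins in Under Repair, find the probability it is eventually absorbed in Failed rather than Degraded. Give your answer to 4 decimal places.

Let h(s) be the probability of absorption at Failed starting from transient state s. Then h(Failed) = 1 and h(Degraded) = 0. By first-step analysis:
h(Under Repair) = 0.25·h(Under Repair) + 0.4·h(Running) + 0.25·1 + 0.1·0
h(Running) = 0.25·h(Under Repair) + 0.1·h(Running) + 0.25·1 + 0.4·0
Solving: h(Under Repair) = 0.5652, h(Running) = 0.4348.
Starting from Under Repair, the probability is 0.5652.

0.5652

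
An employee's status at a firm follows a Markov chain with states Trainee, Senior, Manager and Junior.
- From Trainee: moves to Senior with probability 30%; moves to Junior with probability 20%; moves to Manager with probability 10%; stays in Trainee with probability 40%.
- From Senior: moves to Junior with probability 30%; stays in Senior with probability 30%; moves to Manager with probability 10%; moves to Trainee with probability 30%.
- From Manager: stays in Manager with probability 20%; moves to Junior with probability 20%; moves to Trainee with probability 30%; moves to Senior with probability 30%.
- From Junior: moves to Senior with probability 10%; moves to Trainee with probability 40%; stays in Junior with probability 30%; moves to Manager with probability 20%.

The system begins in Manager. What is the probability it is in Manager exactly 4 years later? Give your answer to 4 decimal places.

0.1390

Propagate the distribution vector 4 years from Manager.
After 0 years: (0.0000, 0.0000, 1.0000, 0.0000)
After 1 year: (0.3000, 0.3000, 0.2000, 0.2000)
After 2 years: (0.3500, 0.2600, 0.1400, 0.2500)
After 3 years: (0.3600, 0.2500, 0.1390, 0.2510)
After 4 years: (0.3611, 0.2498, 0.1390, 0.2501)
P(in Manager after 4 years) = 0.1390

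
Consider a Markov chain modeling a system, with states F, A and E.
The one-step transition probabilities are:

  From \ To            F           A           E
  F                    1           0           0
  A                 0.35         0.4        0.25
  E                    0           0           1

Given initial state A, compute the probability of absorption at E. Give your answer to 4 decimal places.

0.4167

Let h(s) be the probability of absorption at E starting from transient state s. Then h(E) = 1 and h(F) = 0. By first-step analysis:
h(A) = 0.35·0 + 0.4·h(A) + 0.25·1
Solving: h(A) = 0.4167.
Starting from A, the probability is 0.4167.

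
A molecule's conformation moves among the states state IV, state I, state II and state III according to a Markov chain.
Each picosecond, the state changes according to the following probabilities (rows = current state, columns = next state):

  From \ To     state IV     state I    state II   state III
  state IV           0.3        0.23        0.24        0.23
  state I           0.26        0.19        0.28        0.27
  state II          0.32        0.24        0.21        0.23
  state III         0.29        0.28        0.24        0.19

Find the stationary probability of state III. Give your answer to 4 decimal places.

Let the stationary distribution be π with π = πP and π_1 + π_2 + π_3 + π_4 = 1.
π_1 = 0.3·π_1 + 0.26·π_2 + 0.32·π_3 + 0.29·π_4
π_2 = 0.23·π_1 + 0.19·π_2 + 0.24·π_3 + 0.28·π_4
π_3 = 0.24·π_1 + 0.28·π_2 + 0.21·π_3 + 0.24·π_4
Solving with the normalization constraint gives π = (0.2932, 0.2345, 0.2421, 0.2302).
So the stationary probability of state III is 0.2302.

0.2302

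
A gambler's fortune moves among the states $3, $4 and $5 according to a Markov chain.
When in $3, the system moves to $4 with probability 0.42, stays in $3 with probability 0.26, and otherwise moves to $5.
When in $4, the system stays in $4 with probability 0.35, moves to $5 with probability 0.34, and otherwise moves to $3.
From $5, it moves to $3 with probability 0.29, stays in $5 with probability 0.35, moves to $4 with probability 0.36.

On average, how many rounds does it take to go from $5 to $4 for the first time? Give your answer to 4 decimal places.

Let t(s) be the expected number of rounds to first reach $4 from state s, with t($4) = 0. Conditioning on the first round:
t($3) = 1 + 0.26·t($3) + 0.32·t($5)
t($5) = 1 + 0.29·t($3) + 0.35·t($5)
Solving: t($3) = 2.4987, t($5) = 2.6533.
Expected rounds from $5 to $4: 2.6533.

2.6533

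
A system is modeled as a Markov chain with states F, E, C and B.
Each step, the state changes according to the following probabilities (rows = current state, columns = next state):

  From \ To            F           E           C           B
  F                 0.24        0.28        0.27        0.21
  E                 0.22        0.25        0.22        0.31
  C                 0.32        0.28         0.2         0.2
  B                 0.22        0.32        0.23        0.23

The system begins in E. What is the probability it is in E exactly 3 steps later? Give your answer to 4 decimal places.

Propagate the distribution vector 3 steps from E.
After 0 steps: (0.0000, 1.0000, 0.0000, 0.0000)
After 1 step: (0.2200, 0.2500, 0.2200, 0.3100)
After 2 steps: (0.2464, 0.2849, 0.2297, 0.2390)
After 3 steps: (0.2479, 0.2810, 0.2301, 0.2410)
P(in E after 3 steps) = 0.2810

0.2810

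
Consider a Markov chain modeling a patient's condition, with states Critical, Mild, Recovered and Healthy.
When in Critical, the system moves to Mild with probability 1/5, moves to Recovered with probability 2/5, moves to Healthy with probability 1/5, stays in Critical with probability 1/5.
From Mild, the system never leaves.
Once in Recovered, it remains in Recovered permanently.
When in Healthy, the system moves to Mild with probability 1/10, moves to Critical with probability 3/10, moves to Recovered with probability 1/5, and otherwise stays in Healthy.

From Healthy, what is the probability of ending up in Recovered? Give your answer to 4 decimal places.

Let h(s) be the probability of absorption at Recovered starting from transient state s. Then h(Recovered) = 1 and h(Mild) = 0. By first-step analysis:
h(Critical) = 0.2·h(Critical) + 0.2·0 + 0.4·1 + 0.2·h(Healthy)
h(Healthy) = 0.3·h(Critical) + 0.1·0 + 0.2·1 + 0.4·h(Healthy)
Solving: h(Critical) = 0.6667, h(Healthy) = 0.6667.
Starting from Healthy, the probability is 0.6667.

0.6667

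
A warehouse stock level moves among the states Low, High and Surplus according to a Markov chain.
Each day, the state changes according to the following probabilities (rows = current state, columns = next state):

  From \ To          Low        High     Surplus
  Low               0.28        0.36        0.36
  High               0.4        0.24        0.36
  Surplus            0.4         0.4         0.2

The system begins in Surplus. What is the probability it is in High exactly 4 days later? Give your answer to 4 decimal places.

Propagate the distribution vector 4 days from Surplus.
After 0 days: (0.0000, 0.0000, 1.0000)
After 1 day: (0.4000, 0.4000, 0.2000)
After 2 days: (0.3520, 0.3200, 0.3280)
After 3 days: (0.3578, 0.3347, 0.3075)
After 4 days: (0.3571, 0.3321, 0.3108)
P(in High after 4 days) = 0.3321

0.3321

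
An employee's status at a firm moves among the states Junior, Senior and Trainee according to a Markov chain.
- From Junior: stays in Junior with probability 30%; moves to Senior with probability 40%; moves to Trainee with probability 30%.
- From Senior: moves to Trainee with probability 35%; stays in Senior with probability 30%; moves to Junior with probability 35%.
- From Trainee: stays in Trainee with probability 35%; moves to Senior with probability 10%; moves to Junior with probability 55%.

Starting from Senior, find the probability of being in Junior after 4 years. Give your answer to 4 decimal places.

0.3962

Propagate the distribution vector 4 years from Senior.
After 0 years: (0.0000, 1.0000, 0.0000)
After 1 year: (0.3500, 0.3000, 0.3500)
After 2 years: (0.4025, 0.2650, 0.3325)
After 3 years: (0.3964, 0.2738, 0.3299)
After 4 years: (0.3962, 0.2737, 0.3302)
P(in Junior after 4 years) = 0.3962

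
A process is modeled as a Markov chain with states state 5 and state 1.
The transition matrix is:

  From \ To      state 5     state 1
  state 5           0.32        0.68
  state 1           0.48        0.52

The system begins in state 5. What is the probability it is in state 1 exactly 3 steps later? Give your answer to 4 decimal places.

Propagate the distribution vector 3 steps from state 5.
After 0 steps: (1.0000, 0.0000)
After 1 step: (0.3200, 0.6800)
After 2 steps: (0.4288, 0.5712)
After 3 steps: (0.4114, 0.5886)
P(in state 1 after 3 steps) = 0.5886

0.5886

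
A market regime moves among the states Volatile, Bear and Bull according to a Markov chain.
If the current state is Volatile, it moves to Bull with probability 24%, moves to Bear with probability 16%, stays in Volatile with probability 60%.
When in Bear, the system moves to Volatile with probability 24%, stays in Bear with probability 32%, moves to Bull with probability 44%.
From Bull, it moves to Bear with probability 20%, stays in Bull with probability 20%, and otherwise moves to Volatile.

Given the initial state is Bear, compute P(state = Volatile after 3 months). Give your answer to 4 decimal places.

0.5176

Propagate the distribution vector 3 months from Bear.
After 0 months: (0.0000, 1.0000, 0.0000)
After 1 month: (0.2400, 0.3200, 0.4400)
After 2 months: (0.4848, 0.2288, 0.2864)
After 3 months: (0.5176, 0.2081, 0.2743)
P(in Volatile after 3 months) = 0.5176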